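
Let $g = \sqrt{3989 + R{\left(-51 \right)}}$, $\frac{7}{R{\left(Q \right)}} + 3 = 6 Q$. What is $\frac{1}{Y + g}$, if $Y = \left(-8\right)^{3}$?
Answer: $- \frac{79104}{39884951} - \frac{\sqrt{380871546}}{79769902} \approx -0.002228$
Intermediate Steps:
$R{\left(Q \right)} = \frac{7}{-3 + 6 Q}$
$Y = -512$
$g = \frac{\sqrt{380871546}}{309}$ ($g = \sqrt{3989 + \frac{7}{3 \left(-1 + 2 \left(-51\right)\right)}} = \sqrt{3989 + \frac{7}{3 \left(-1 - 102\right)}} = \sqrt{3989 + \frac{7}{3 \left(-103\right)}} = \sqrt{3989 + \frac{7}{3} \left(- \frac{1}{103}\right)} = \sqrt{3989 - \frac{7}{309}} = \sqrt{\frac{1232594}{309}} = \frac{\sqrt{380871546}}{309} \approx 63.158$)
$\frac{1}{Y + g} = \frac{1}{-512 + \frac{\sqrt{380871546}}{309}}$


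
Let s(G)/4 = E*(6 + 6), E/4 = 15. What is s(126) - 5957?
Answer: -3077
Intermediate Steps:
E = 60 (E = 4*15 = 60)
s(G) = 2880 (s(G) = 4*(60*(6 + 6)) = 4*(60*12) = 4*720 = 2880)
s(126) - 5957 = 2880 - 5957 = -3077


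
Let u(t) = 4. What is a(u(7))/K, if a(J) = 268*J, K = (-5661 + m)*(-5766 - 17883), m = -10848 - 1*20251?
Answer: 134/108667155 ≈ 1.2331e-6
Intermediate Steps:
m = -31099 (m = -10848 - 20251 = -31099)
K = 869337240 (K = (-5661 - 31099)*(-5766 - 17883) = -36760*(-23649) = 869337240)
a(u(7))/K = (268*4)/869337240 = 1072*(1/869337240) = 134/108667155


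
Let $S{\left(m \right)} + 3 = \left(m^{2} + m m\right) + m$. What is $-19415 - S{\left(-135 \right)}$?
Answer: $-55727$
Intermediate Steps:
$S{\left(m \right)} = -3 + m + 2 m^{2}$ ($S{\left(m \right)} = -3 + \left(\left(m^{2} + m m\right) + m\right) = -3 + \left(\left(m^{2} + m^{2}\right) + m\right) = -3 + \left(2 m^{2} + m\right) = -3 + \left(m + 2 m^{2}\right) = -3 + m + 2 m^{2}$)
$-19415 - S{\left(-135 \right)} = -19415 - \left(-3 - 135 + 2 \left(-135\right)^{2}\right) = -19415 - \left(-3 - 135 + 2 \cdot 18225\right) = -19415 - \left(-3 - 135 + 36450\right) = -19415 - 36312 = -55727$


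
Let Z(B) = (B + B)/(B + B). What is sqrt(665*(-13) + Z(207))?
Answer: 2*I*sqrt(2161) ≈ 92.973*I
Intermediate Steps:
Z(B) = 1 (Z(B) = (2*B)/((2*B)) = (2*B)*(1/(2*B)) = 1)
sqrt(665*(-13) + Z(207)) = sqrt(665*(-13) + 1) = sqrt(-8645 + 1) = sqrt(-8644) = 2*I*sqrt(2161)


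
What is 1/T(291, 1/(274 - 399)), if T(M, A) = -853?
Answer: -1/853 ≈ -0.0011723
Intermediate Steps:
1/T(291, 1/(274 - 399)) = 1/(-853) = -1/853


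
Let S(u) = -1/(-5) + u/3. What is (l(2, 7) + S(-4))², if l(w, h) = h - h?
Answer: 289/225 ≈ 1.2844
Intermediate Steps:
l(w, h) = 0
S(u) = ⅕ + u/3 (S(u) = -1*(-⅕) + u*(⅓) = ⅕ + u/3)
(l(2, 7) + S(-4))² = (0 + (⅕ + (⅓)*(-4)))² = (0 + (⅕ - 4/3))² = (0 - 17/15)² = (-17/15)² = 289/225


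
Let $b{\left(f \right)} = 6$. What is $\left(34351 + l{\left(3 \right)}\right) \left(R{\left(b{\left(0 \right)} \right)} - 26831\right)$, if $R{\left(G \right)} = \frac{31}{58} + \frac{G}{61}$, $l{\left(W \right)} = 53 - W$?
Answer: $- \frac{3265543787439}{3538} \approx -9.2299 \cdot 10^{8}$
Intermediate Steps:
$R{\left(G \right)} = \frac{31}{58} + \frac{G}{61}$ ($R{\left(G \right)} = 31 \cdot \frac{1}{58} + G \frac{1}{61} = \frac{31}{58} + \frac{G}{61}$)
$\left(34351 + l{\left(3 \right)}\right) \left(R{\left(b{\left(0 \right)} \right)} - 26831\right) = \left(34351 + \left(53 - 3\right)\right) \left(\left(\frac{31}{58} + \frac{1}{61} \cdot 6\right) - 26831\right) = \left(34351 + \left(53 - 3\right)\right) \left(\left(\frac{31}{58} + \frac{6}{61}\right) - 26831\right) = \left(34351 + 50\right) \left(\frac{2239}{3538} - 26831\right) = 34401 \left(- \frac{94925839}{3538}\right) = - \frac{3265543787439}{3538}$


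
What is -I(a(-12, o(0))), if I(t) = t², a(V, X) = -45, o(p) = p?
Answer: -2025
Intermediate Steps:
-I(a(-12, o(0))) = -1*(-45)² = -1*2025 = -2025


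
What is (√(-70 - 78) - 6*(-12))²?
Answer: 5036 + 288*I*√37 ≈ 5036.0 + 1751.8*I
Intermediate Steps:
(√(-70 - 78) - 6*(-12))² = (√(-148) + 72)² = (2*I*√37 + 72)² = (72 + 2*I*√37)²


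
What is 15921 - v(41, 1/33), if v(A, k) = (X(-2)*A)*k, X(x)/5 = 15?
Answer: 174106/11 ≈ 15828.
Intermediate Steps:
X(x) = 75 (X(x) = 5*15 = 75)
v(A, k) = 75*A*k (v(A, k) = (75*A)*k = 75*A*k)
15921 - v(41, 1/33) = 15921 - 75*41/33 = 15921 - 1*1025/11 = 15921 - 1025/11 = 174106/11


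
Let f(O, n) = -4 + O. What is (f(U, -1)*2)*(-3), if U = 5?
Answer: -6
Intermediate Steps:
(f(U, -1)*2)*(-3) = ((-4 + 5)*2)*(-3) = (1*2)*(-3) = 2*(-3) = -6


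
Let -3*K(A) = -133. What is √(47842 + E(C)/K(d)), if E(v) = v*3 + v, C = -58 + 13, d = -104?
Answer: √846205318/133 ≈ 218.72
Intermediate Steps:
K(A) = 133/3 (K(A) = -⅓*(-133) = 133/3)
C = -45
E(v) = 4*v (E(v) = 3*v + v = 4*v)
√(47842 + E(C)/K(d)) = √(47842 + (4*(-45))/(133/3)) = √(47842 - 180*3/133) = √(47842 - 540/133) = √(6362446/133) = √846205318/133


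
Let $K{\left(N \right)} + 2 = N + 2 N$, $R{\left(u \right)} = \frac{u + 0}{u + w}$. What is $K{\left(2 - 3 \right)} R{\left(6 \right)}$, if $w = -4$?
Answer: $-15$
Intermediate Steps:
$R{\left(u \right)} = \frac{u}{-4 + u}$ ($R{\left(u \right)} = \frac{u + 0}{u - 4} = \frac{u}{-4 + u}$)
$K{\left(N \right)} = -2 + 3 N$ ($K{\left(N \right)} = -2 + \left(N + 2 N\right) = -2 + 3 N$)
$K{\left(2 - 3 \right)} R{\left(6 \right)} = \left(-2 + 3 \left(2 - 3\right)\right) \frac{6}{-4 + 6} = \left(-2 + 3 \left(2 - 3\right)\right) \frac{6}{2} = \left(-2 + 3 \left(-1\right)\right) 6 \cdot \frac{1}{2} = \left(-2 - 3\right) 3 = \left(-5\right) 3 = -15$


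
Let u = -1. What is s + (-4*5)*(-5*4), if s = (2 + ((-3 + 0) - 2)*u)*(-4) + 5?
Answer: 377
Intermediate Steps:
s = -23 (s = (2 + ((-3 + 0) - 2)*(-1))*(-4) + 5 = (2 + (-3 - 2)*(-1))*(-4) + 5 = (2 - 5*(-1))*(-4) + 5 = (2 + 5)*(-4) + 5 = 7*(-4) + 5 = -28 + 5 = -23)
s + (-4*5)*(-5*4) = -23 + (-4*5)*(-5*4) = -23 - 20*(-20) = -23 + 400 = 377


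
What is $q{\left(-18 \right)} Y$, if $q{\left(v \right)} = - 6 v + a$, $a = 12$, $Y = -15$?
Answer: $-1800$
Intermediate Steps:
$q{\left(v \right)} = 12 - 6 v$ ($q{\left(v \right)} = - 6 v + 12 = 12 - 6 v$)
$q{\left(-18 \right)} Y = \left(12 - -108\right) \left(-15\right) = \left(12 + 108\right) \left(-15\right) = 120 \left(-15\right) = -1800$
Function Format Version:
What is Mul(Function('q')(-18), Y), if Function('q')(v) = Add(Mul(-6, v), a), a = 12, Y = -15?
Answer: -1800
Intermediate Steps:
Function('q')(v) = Add(12, Mul(-6, v)) (Function('q')(v) = Add(Mul(-6, v), 12) = Add(12, Mul(-6, v)))
Mul(Function('q')(-18), Y) = Mul(Add(12, Mul(-6, -18)), -15) = Mul(Add(12, 108), -15) = Mul(120, -15) = -1800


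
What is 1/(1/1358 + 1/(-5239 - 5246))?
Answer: 14238630/9127 ≈ 1560.1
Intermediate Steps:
1/(1/1358 + 1/(-5239 - 5246)) = 1/(1/1358 + 1/(-10485)) = 1/(1/1358 - 1/10485) = 1/(9127/14238630) = 14238630/9127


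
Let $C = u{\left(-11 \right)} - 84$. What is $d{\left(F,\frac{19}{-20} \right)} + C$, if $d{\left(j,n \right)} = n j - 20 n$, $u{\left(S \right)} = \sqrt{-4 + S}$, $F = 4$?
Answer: $- \frac{344}{5} + i \sqrt{15} \approx -68.8 + 3.873 i$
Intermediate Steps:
$d{\left(j,n \right)} = - 20 n + j n$ ($d{\left(j,n \right)} = j n - 20 n = - 20 n + j n$)
$C = -84 + i \sqrt{15}$ ($C = \sqrt{-4 - 11} - 84 = \sqrt{-15} - 84 = i \sqrt{15} - 84 = -84 + i \sqrt{15} \approx -84.0 + 3.873 i$)
$d{\left(F,\frac{19}{-20} \right)} + C = \frac{19}{-20} \left(-20 + 4\right) - \left(84 - i \sqrt{15}\right) = 19 \left(- \frac{1}{20}\right) \left(-16\right) - \left(84 - i \sqrt{15}\right) = \left(- \frac{19}{20}\right) \left(-16\right) - \left(84 - i \sqrt{15}\right) = \frac{76}{5} - \left(84 - i \sqrt{15}\right) = - \frac{344}{5} + i \sqrt{15}$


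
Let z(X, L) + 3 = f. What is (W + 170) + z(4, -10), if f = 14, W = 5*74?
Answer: 551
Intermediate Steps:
W = 370
z(X, L) = 11 (z(X, L) = -3 + 14 = 11)
(W + 170) + z(4, -10) = (370 + 170) + 11 = 540 + 11 = 551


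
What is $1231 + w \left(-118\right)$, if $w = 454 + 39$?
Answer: $-56943$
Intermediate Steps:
$w = 493$
$1231 + w \left(-118\right) = 1231 + 493 \left(-118\right) = 1231 - 58174 = -56943$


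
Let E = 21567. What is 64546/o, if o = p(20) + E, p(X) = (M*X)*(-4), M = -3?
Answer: 64546/21807 ≈ 2.9599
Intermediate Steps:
p(X) = 12*X (p(X) = -3*X*(-4) = 12*X)
o = 21807 (o = 12*20 + 21567 = 240 + 21567 = 21807)
64546/o = 64546/21807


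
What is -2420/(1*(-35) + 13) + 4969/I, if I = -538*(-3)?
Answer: 182509/1614 ≈ 113.08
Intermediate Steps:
I = 1614
-2420/(1*(-35) + 13) + 4969/I = -2420/(1*(-35) + 13) + 4969/1614 = -2420/(-35 + 13) + 4969*(1/1614) = -2420/(-22) + 4969/1614 = -2420*(-1/22) + 4969/1614 = 110 + 4969/1614 = 182509/1614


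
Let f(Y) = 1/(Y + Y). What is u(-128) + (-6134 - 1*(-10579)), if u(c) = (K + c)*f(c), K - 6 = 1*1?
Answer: 1138041/256 ≈ 4445.5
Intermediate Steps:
f(Y) = 1/(2*Y)
K = 7 (K = 6 + 1*1 = 6 + 1 = 7)
u(c) = (7 + c)/(2*c) (u(c) = (7 + c)*(1/(2*c)) = (7 + c)/(2*c))
u(-128) + (-6134 - 1*(-10579)) = (½)*(7 - 128)/(-128) + (-6134 - 1*(-10579)) = (½)*(-1/128)*(-121) + (-6134 + 10579) = 121/256 + 4445 = 1138041/256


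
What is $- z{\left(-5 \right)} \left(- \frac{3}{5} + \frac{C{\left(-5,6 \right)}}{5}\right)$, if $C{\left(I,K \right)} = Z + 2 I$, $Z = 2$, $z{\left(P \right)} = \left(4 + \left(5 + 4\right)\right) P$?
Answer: $-143$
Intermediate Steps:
$z{\left(P \right)} = 13 P$ ($z{\left(P \right)} = \left(4 + 9\right) P = 13 P$)
$C{\left(I,K \right)} = 2 + 2 I$
$- z{\left(-5 \right)} \left(- \frac{3}{5} + \frac{C{\left(-5,6 \right)}}{5}\right) = - 13 \left(-5\right) \left(- \frac{3}{5} + \frac{2 + 2 \left(-5\right)}{5}\right) = \left(-1\right) \left(-65\right) \left(\left(-3\right) \frac{1}{5} + \left(2 - 10\right) \frac{1}{5}\right) = 65 \left(- \frac{3}{5} - \frac{8}{5}\right) = 65 \left(- \frac{11}{5}\right) = -143$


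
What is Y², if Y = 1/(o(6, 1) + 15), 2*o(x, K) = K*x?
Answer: 1/324 ≈ 0.0030864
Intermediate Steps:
o(x, K) = K*x/2 (o(x, K) = (K*x)/2 = K*x/2)
Y = 1/18 (Y = 1/((½)*1*6 + 15) = 1/(3 + 15) = 1/18 ≈ 0.055556)
Y² = (1/18)² = 1/324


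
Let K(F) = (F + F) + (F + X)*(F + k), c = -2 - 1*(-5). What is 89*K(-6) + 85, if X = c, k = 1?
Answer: 352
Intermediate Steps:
c = 3 (c = -2 + 5 = 3)
X = 3
K(F) = 2*F + (1 + F)*(3 + F) (K(F) = (F + F) + (F + 3)*(F + 1) = 2*F + (3 + F)*(1 + F) = 2*F + (1 + F)*(3 + F))
89*K(-6) + 85 = 89*(3 + (-6)**2 + 6*(-6)) + 85 = 89*(3 + 36 - 36) + 85 = 89*3 + 85 = 267 + 85 = 352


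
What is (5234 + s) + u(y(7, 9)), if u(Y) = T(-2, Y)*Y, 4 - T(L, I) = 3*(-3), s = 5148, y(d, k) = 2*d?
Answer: 10564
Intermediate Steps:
T(L, I) = 13 (T(L, I) = 4 - 3*(-3) = 4 - 1*(-9) = 4 + 9 = 13)
u(Y) = 13*Y
(5234 + s) + u(y(7, 9)) = (5234 + 5148) + 13*(2*7) = 10382 + 13*14 = 10382 + 182 = 10564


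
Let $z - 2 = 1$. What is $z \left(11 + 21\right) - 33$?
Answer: $63$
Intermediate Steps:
$z = 3$ ($z = 2 + 1 = 3$)
$z \left(11 + 21\right) - 33 = 3 \left(11 + 21\right) - 33 = 3 \cdot 32 - 33 = 96 - 33 = 63$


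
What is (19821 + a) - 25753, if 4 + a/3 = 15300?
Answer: 39956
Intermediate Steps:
a = 45888 (a = -12 + 3*15300 = -12 + 45900 = 45888)
(19821 + a) - 25753 = (19821 + 45888) - 25753 = 65709 - 25753 = 39956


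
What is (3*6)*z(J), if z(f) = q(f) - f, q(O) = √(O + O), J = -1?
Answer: 18 + 18*I*√2 ≈ 18.0 + 25.456*I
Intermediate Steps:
q(O) = √2*√O (q(O) = √(2*O) = √2*√O)
z(f) = -f + √2*√f (z(f) = √2*√f - f = -f + √2*√f)
(3*6)*z(J) = (3*6)*(-1*(-1) + √2*√(-1)) = 18*(1 + √2*I) = 18*(1 + I*√2) = 18 + 18*I*√2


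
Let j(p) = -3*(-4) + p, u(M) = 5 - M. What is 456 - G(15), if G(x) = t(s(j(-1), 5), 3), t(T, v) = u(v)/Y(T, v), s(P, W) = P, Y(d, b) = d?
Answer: 5014/11 ≈ 455.82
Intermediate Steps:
j(p) = 12 + p
t(T, v) = (5 - v)/T
G(x) = 2/11 (G(x) = (5 - 1*3)/(12 - 1) = (5 - 3)/11 = (1/11)*2 = 2/11)
456 - G(15) = 456 - 1*2/11 = 456 - 2/11 = 5014/11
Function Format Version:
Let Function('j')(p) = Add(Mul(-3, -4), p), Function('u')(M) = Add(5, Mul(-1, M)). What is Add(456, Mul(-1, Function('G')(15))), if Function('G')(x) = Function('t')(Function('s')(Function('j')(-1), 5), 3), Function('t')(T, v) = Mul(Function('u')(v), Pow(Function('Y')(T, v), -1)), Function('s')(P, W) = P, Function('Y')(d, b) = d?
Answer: Rational(5014, 11) ≈ 455.82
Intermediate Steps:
Function('j')(p) = Add(12, p)
Function('t')(T, v) = Mul(Pow(T, -1), Add(5, Mul(-1, v))) (Function('t')(T, v) = Mul(Add(5, Mul(-1, v)), Pow(T, -1)) = Mul(Pow(T, -1), Add(5, Mul(-1, v))))
Function('G')(x) = Rational(2, 11) (Function('G')(x) = Mul(Pow(Add(12, -1), -1), Add(5, Mul(-1, 3))) = Mul(Pow(11, -1), Add(5, -3)) = Mul(Rational(1, 11), 2) = Rational(2, 11))
Add(456, Mul(-1, Function('G')(15))) = Add(456, Mul(-1, Rational(2, 11))) = Add(456, Rational(-2, 11)) = Rational(5014, 11)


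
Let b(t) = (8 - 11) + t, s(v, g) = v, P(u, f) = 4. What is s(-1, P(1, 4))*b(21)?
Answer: -18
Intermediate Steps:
b(t) = -3 + t
s(-1, P(1, 4))*b(21) = -(-3 + 21) = -1*18 = -18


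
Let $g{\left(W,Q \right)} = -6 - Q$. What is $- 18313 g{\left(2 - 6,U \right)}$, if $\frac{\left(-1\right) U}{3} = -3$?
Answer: $274695$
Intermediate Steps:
$U = 9$ ($U = \left(-3\right) \left(-3\right) = 9$)
$- 18313 g{\left(2 - 6,U \right)} = - 18313 \left(-6 - 9\right) = \left(-18313\right) \left(-15\right) = 274695$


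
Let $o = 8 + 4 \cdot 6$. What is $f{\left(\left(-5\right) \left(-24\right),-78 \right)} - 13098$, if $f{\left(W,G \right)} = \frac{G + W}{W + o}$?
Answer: $- \frac{995427}{76} \approx -13098.0$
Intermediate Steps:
$o = 32$ ($o = 8 + 24 = 32$)
$f{\left(W,G \right)} = \frac{G + W}{32 + W}$ ($f{\left(W,G \right)} = \frac{G + W}{W + 32} = \frac{G + W}{32 + W}$)
$f{\left(\left(-5\right) \left(-24\right),-78 \right)} - 13098 = \frac{-78 - -120}{32 - -120} - 13098 = \frac{-78 + 120}{32 + 120} - 13098 = \frac{1}{152} \cdot 42 - 13098 = \frac{21}{76} - 13098 = - \frac{995427}{76}$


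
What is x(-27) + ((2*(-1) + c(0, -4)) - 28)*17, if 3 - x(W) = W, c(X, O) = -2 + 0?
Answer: -514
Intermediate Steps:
c(X, O) = -2
x(W) = 3 - W
x(-27) + ((2*(-1) + c(0, -4)) - 28)*17 = (3 - 1*(-27)) + ((2*(-1) - 2) - 28)*17 = (3 + 27) + ((-2 - 2) - 28)*17 = 30 + (-4 - 28)*17 = 30 - 32*17 = 30 - 544 = -514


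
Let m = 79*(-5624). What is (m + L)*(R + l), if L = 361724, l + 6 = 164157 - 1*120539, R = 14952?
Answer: -4835746608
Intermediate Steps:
l = 43612 (l = -6 + (164157 - 1*120539) = -6 + (164157 - 120539) = -6 + 43618 = 43612)
m = -444296
(m + L)*(R + l) = (-444296 + 361724)*(14952 + 43612) = -82572*58564 = -4835746608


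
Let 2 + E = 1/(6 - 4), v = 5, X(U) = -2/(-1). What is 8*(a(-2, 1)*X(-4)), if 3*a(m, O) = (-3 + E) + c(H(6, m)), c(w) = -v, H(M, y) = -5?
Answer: -152/3 ≈ -50.667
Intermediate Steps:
X(U) = 2 (X(U) = -2*(-1) = 2)
E = -3/2 (E = -2 + 1/(6 - 4) = -2 + 1/2 = -3/2 ≈ -1.5000)
c(w) = -5 (c(w) = -1*5 = -5)
a(m, O) = -19/6 (a(m, O) = ((-3 - 3/2) - 5)/3 = (-9/2 - 5)/3 = (1/3)*(-19/2) = -19/6)
8*(a(-2, 1)*X(-4)) = 8*(-19/6*2) = 8*(-19/3) = -152/3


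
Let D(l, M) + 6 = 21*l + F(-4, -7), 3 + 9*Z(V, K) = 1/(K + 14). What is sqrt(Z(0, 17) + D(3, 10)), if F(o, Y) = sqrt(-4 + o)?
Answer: sqrt(490141 + 17298*I*sqrt(2))/93 ≈ 7.5303 + 0.1878*I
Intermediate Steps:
Z(V, K) = -1/3 + 1/(9*(14 + K)) (Z(V, K) = -1/3 + 1/(9*(K + 14)) = -1/3 + 1/(9*(14 + K)))
D(l, M) = -6 + 21*l + 2*I*sqrt(2) (D(l, M) = -6 + (21*l + sqrt(-4 - 4)) = -6 + (21*l + sqrt(-8)) = -6 + (21*l + 2*I*sqrt(2)) = -6 + 21*l + 2*I*sqrt(2))
sqrt(Z(0, 17) + D(3, 10)) = sqrt((-41 - 3*17)/(9*(14 + 17)) + (-6 + 21*3 + 2*I*sqrt(2))) = sqrt((1/9)*(-41 - 51)/31 + (-6 + 63 + 2*I*sqrt(2))) = sqrt((1/9)*(1/31)*(-92) + (57 + 2*I*sqrt(2))) = sqrt(-92/279 + (57 + 2*I*sqrt(2))) = sqrt(15811/279 + 2*I*sqrt(2))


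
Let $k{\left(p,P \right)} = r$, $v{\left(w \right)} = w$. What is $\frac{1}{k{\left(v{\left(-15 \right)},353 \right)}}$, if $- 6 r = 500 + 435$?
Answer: $- \frac{6}{935} \approx -0.0064171$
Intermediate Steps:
$r = - \frac{935}{6}$ ($r = - \frac{500 + 435}{6} = \left(- \frac{1}{6}\right) 935 = - \frac{935}{6} \approx -155.83$)
$k{\left(p,P \right)} = - \frac{935}{6}$
$\frac{1}{k{\left(v{\left(-15 \right)},353 \right)}} = \frac{1}{- \frac{935}{6}} = - \frac{6}{935}$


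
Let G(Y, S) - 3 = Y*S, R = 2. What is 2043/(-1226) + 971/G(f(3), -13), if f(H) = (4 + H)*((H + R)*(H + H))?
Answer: -6761707/3343302 ≈ -2.0225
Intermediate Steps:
f(H) = 2*H*(2 + H)*(4 + H) (f(H) = (4 + H)*((H + 2)*(H + H)) = (4 + H)*((2 + H)*(2*H)) = (4 + H)*(2*H*(2 + H)) = 2*H*(2 + H)*(4 + H))
G(Y, S) = 3 + S*Y (G(Y, S) = 3 + Y*S = 3 + S*Y)
2043/(-1226) + 971/G(f(3), -13) = 2043/(-1226) + 971/(3 - 26*3*(8 + 3² + 6*3)) = 2043*(-1/1226) + 971/(3 - 26*3*(8 + 9 + 18)) = -2043/1226 + 971/(3 - 26*3*35) = -2043/1226 + 971/(3 - 13*210) = -2043/1226 + 971/(3 - 2730) = -2043/1226 + 971/(-2727) = -2043/1226 + 971*(-1/2727) = -2043/1226 - 971/2727 = -6761707/3343302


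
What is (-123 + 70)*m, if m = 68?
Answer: -3604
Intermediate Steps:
(-123 + 70)*m = (-123 + 70)*68 = -53*68 = -3604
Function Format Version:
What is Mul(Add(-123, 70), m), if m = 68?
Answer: -3604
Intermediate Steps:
Mul(Add(-123, 70), m) = Mul(Add(-123, 70), 68) = Mul(-53, 68) = -3604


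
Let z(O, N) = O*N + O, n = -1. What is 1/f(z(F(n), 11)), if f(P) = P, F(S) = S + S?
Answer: -1/24 ≈ -0.041667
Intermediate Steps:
F(S) = 2*S
z(O, N) = O + N*O (z(O, N) = N*O + O = O + N*O)
1/f(z(F(n), 11)) = 1/((2*(-1))*(1 + 11)) = 1/(-2*12) = 1/(-24) = -1/24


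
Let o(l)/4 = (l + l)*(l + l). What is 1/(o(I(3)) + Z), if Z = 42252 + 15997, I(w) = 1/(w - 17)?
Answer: 49/2854205 ≈ 1.7168e-5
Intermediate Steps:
I(w) = 1/(-17 + w)
o(l) = 16*l² (o(l) = 4*((l + l)*(l + l)) = 4*((2*l)*(2*l)) = 4*(4*l²) = 16*l²)
Z = 58249
1/(o(I(3)) + Z) = 1/(16*(1/(-17 + 3))² + 58249) = 1/(16*(1/(-14))² + 58249) = 1/(16*(-1/14)² + 58249) = 1/(16*(1/196) + 58249) = 1/(4/49 + 58249) = 1/(2854205/49) = 49/2854205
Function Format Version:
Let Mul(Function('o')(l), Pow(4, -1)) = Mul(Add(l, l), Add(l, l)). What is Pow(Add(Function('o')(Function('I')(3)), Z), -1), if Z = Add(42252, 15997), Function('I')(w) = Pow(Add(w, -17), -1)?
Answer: Rational(49, 2854205) ≈ 1.7168e-5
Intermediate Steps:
Function('I')(w) = Pow(Add(-17, w), -1)
Function('o')(l) = Mul(16, Pow(l, 2)) (Function('o')(l) = Mul(4, Mul(Add(l, l), Add(l, l))) = Mul(4, Mul(Mul(2, l), Mul(2, l))) = Mul(4, Mul(4, Pow(l, 2))) = Mul(16, Pow(l, 2)))
Z = 58249
Pow(Add(Function('o')(Function('I')(3)), Z), -1) = Pow(Add(Mul(16, Pow(Pow(Add(-17, 3), -1), 2)), 58249), -1) = Pow(Add(Mul(16, Pow(Pow(-14, -1), 2)), 58249), -1) = Pow(Add(Mul(16, Pow(Rational(-1, 14), 2)), 58249), -1) = Pow(Add(Mul(16, Rational(1, 196)), 58249), -1) = Pow(Add(Rational(4, 49), 58249), -1) = Pow(Rational(2854205, 49), -1) = Rational(49, 2854205)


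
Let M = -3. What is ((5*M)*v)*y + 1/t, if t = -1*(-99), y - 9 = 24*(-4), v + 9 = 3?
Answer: -775169/99 ≈ -7830.0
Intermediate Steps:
v = -6 (v = -9 + 3 = -6)
y = -87 (y = 9 + 24*(-4) = 9 - 96 = -87)
t = 99
((5*M)*v)*y + 1/t = ((5*(-3))*(-6))*(-87) + 1/99 = -15*(-6)*(-87) + 1/99 = 90*(-87) + 1/99 = -7830 + 1/99 = -775169/99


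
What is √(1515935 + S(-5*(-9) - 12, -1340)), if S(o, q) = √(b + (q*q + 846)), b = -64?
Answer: √(1515935 + 3*√199598) ≈ 1231.8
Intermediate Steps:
S(o, q) = √(782 + q²) (S(o, q) = √(-64 + (q*q + 846)) = √(-64 + (q² + 846)) = √(-64 + (846 + q²)) = √(782 + q²))
√(1515935 + S(-5*(-9) - 12, -1340)) = √(1515935 + √(782 + (-1340)²)) = √(1515935 + √(782 + 1795600)) = √(1515935 + √1796382) = √(1515935 + 3*√199598)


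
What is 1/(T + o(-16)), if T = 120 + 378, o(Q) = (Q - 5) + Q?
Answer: 1/461 ≈ 0.0021692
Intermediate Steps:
o(Q) = -5 + 2*Q (o(Q) = (-5 + Q) + Q = -5 + 2*Q)
T = 498
1/(T + o(-16)) = 1/(498 + (-5 + 2*(-16))) = 1/(498 + (-5 - 32)) = 1/(498 - 37) = 1/461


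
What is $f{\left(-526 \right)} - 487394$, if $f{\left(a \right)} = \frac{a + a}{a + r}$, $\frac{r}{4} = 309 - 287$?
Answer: $- \frac{106738760}{219} \approx -4.8739 \cdot 10^{5}$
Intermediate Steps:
$r = 88$ ($r = 4 \left(309 - 287\right) = 4 \cdot 22 = 88$)
$f{\left(a \right)} = \frac{2 a}{88 + a}$ ($f{\left(a \right)} = \frac{a + a}{a + 88} = \frac{2 a}{88 + a}$)
$f{\left(-526 \right)} - 487394 = 2 \left(-526\right) \frac{1}{88 - 526} - 487394 = 2 \left(-526\right) \frac{1}{-438} - 487394 = 2 \left(-526\right) \left(- \frac{1}{438}\right) - 487394 = \frac{526}{219} - 487394 = - \frac{106738760}{219}$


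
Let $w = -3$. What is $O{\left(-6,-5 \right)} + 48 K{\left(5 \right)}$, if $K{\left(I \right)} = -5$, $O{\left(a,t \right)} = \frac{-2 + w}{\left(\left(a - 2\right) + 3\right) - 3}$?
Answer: $- \frac{1915}{8} \approx -239.38$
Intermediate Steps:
$O{\left(a,t \right)} = - \frac{5}{-2 + a}$ ($O{\left(a,t \right)} = \frac{-2 - 3}{\left(\left(a - 2\right) + 3\right) - 3} = - \frac{5}{\left(\left(-2 + a\right) + 3\right) - 3} = - \frac{5}{\left(1 + a\right) - 3} = - \frac{5}{-2 + a}$)
$O{\left(-6,-5 \right)} + 48 K{\left(5 \right)} = - \frac{5}{-2 - 6} + 48 \left(-5\right) = - \frac{5}{-8} - 240 = \left(-5\right) \left(- \frac{1}{8}\right) - 240 = \frac{5}{8} - 240 = - \frac{1915}{8}$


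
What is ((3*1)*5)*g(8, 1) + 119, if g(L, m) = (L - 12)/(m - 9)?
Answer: 253/2 ≈ 126.50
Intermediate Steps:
g(L, m) = (-12 + L)/(-9 + m)
((3*1)*5)*g(8, 1) + 119 = ((3*1)*5)*((-12 + 8)/(-9 + 1)) + 119 = (3*5)*(-4/(-8)) + 119 = 15*(-⅛*(-4)) + 119 = 15*(½) + 119 = 15/2 + 119 = 253/2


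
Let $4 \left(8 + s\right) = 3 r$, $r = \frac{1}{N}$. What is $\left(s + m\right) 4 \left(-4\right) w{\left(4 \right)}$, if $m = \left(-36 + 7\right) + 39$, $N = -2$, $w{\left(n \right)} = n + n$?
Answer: $-208$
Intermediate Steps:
$w{\left(n \right)} = 2 n$
$r = - \frac{1}{2}$ ($r = \frac{1}{-2} = - \frac{1}{2} \approx -0.5$)
$m = 10$ ($m = -29 + 39 = 10$)
$s = - \frac{67}{8}$ ($s = -8 + \frac{3 \left(- \frac{1}{2}\right)}{4} = -8 + \frac{1}{4} \left(- \frac{3}{2}\right) = -8 - \frac{3}{8} = - \frac{67}{8} \approx -8.375$)
$\left(s + m\right) 4 \left(-4\right) w{\left(4 \right)} = \left(- \frac{67}{8} + 10\right) 4 \left(-4\right) 2 \cdot 4 = \frac{13 \left(\left(-16\right) 8\right)}{8} = \frac{13}{8} \left(-128\right) = -208$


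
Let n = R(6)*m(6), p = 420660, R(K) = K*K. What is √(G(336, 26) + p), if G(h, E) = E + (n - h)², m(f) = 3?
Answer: √472670 ≈ 687.51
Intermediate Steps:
R(K) = K²
n = 108 (n = 6²*3 = 36*3 = 108)
G(h, E) = E + (108 - h)²
√(G(336, 26) + p) = √((26 + (-108 + 336)²) + 420660) = √((26 + 228²) + 420660) = √((26 + 51984) + 420660) = √(52010 + 420660) = √472670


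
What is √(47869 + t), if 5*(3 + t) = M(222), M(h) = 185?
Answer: √47903 ≈ 218.87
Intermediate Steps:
t = 34 (t = -3 + (⅕)*185 = -3 + 37 = 34)
√(47869 + t) = √(47869 + 34) = √47903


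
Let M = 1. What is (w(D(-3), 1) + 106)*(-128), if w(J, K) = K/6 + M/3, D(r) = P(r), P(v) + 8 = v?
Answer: -13632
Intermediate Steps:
P(v) = -8 + v
D(r) = -8 + r
w(J, K) = ⅓ + K/6 (w(J, K) = K/6 + 1/3 = K*(⅙) + 1*(⅓) = K/6 + ⅓ = ⅓ + K/6)
(w(D(-3), 1) + 106)*(-128) = ((⅓ + (⅙)*1) + 106)*(-128) = ((⅓ + ⅙) + 106)*(-128) = (½ + 106)*(-128) = (213/2)*(-128) = -13632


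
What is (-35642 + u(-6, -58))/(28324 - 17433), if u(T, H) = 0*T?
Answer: -35642/10891 ≈ -3.2726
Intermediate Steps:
u(T, H) = 0
(-35642 + u(-6, -58))/(28324 - 17433) = (-35642 + 0)/(28324 - 17433) = -35642/10891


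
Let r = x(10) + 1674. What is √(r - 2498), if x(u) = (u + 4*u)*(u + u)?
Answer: 4*√11 ≈ 13.266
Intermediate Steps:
x(u) = 10*u² (x(u) = (5*u)*(2*u) = 10*u²)
r = 2674 (r = 10*10² + 1674 = 10*100 + 1674 = 1000 + 1674 = 2674)
√(r - 2498) = √(2674 - 2498) = √176 = 4*√11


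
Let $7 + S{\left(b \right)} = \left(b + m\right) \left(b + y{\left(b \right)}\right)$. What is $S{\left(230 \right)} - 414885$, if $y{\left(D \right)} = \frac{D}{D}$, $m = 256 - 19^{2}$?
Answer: $-386017$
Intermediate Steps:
$m = -105$ ($m = 256 - 361 = -105$)
$y{\left(D \right)} = 1$
$S{\left(b \right)} = -7 + \left(1 + b\right) \left(-105 + b\right)$ ($S{\left(b \right)} = -7 + \left(b - 105\right) \left(b + 1\right) = -7 + \left(-105 + b\right) \left(1 + b\right) = -7 + \left(1 + b\right) \left(-105 + b\right)$)
$S{\left(230 \right)} - 414885 = \left(-112 + 230^{2} - 23920\right) - 414885 = \left(-112 + 52900 - 23920\right) - 414885 = 28868 - 414885 = -386017$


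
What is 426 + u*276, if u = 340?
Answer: 94266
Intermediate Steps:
426 + u*276 = 426 + 340*276 = 426 + 93840 = 94266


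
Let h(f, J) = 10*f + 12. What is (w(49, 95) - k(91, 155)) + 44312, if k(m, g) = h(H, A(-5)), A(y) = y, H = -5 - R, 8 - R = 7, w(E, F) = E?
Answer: 44409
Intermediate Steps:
R = 1 (R = 8 - 1*7 = 8 - 7 = 1)
H = -6 (H = -5 - 1*1 = -5 - 1 = -6)
h(f, J) = 12 + 10*f
k(m, g) = -48 (k(m, g) = 12 + 10*(-6) = 12 - 60 = -48)
(w(49, 95) - k(91, 155)) + 44312 = (49 - 1*(-48)) + 44312 = (49 + 48) + 44312 = 97 + 44312 = 44409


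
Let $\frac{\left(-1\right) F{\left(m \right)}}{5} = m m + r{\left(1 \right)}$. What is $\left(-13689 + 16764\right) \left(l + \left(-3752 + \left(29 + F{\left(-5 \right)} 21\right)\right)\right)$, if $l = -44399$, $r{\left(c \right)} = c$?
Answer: $-156369900$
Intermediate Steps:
$F{\left(m \right)} = -5 - 5 m^{2}$ ($F{\left(m \right)} = - 5 \left(m m + 1\right) = - 5 \left(m^{2} + 1\right) = - 5 \left(1 + m^{2}\right) = -5 - 5 m^{2}$)
$\left(-13689 + 16764\right) \left(l + \left(-3752 + \left(29 + F{\left(-5 \right)} 21\right)\right)\right) = \left(-13689 + 16764\right) \left(-44399 - \left(3723 - \left(-5 - 5 \left(-5\right)^{2}\right) 21\right)\right) = 3075 \left(-44399 - \left(3723 - \left(-5 - 125\right) 21\right)\right) = 3075 \left(-44399 + \left(-3752 + \left(29 - 2730\right)\right)\right) = 3075 \left(-44399 - 6453\right) = 3075 \left(-50852\right) = -156369900$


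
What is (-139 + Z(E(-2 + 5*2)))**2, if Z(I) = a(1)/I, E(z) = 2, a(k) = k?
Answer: 76729/4 ≈ 19182.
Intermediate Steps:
Z(I) = 1/I
(-139 + Z(E(-2 + 5*2)))**2 = (-139 + 1/2)**2 = (-277/2)**2 = 76729/4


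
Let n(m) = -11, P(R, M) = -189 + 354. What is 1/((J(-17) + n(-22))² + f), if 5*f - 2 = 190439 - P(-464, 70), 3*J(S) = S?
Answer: 45/1724984 ≈ 2.6087e-5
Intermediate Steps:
J(S) = S/3
P(R, M) = 165
f = 190276/5 (f = ⅖ + (190439 - 1*165)/5 = ⅖ + (190439 - 165)/5 = ⅖ + (⅕)*190274 = ⅖ + 190274/5 = 190276/5 ≈ 38055.)
1/((J(-17) + n(-22))² + f) = 1/(((⅓)*(-17) - 11)² + 190276/5) = 1/((-17/3 - 11)² + 190276/5) = 1/((-50/3)² + 190276/5) = 1/(2500/9 + 190276/5) = 1/(1724984/45) = 45/1724984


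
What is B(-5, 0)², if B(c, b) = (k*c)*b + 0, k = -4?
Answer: 0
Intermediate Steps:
B(c, b) = -4*b*c (B(c, b) = (-4*c)*b + 0 = -4*b*c + 0 = -4*b*c)
B(-5, 0)² = (-4*0*(-5))² = 0² = 0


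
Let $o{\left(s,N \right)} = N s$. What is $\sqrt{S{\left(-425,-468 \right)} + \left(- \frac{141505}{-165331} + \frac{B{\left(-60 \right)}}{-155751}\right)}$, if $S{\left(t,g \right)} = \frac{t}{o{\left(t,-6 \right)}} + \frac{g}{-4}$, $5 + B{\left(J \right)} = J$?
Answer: $\frac{\sqrt{312153707468960255277654}}{51500937162} \approx 10.848$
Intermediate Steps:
$B{\left(J \right)} = -5 + J$
$S{\left(t,g \right)} = - \frac{1}{6} - \frac{g}{4}$ ($S{\left(t,g \right)} = \frac{t}{\left(-6\right) t} + \frac{g}{-4} = t \left(- \frac{1}{6 t}\right) + g \left(- \frac{1}{4}\right) = - \frac{1}{6} - \frac{g}{4}$)
$\sqrt{S{\left(-425,-468 \right)} + \left(- \frac{141505}{-165331} + \frac{B{\left(-60 \right)}}{-155751}\right)} = \sqrt{\left(- \frac{1}{6} - -117\right) + \left(- \frac{141505}{-165331} + \frac{-5 - 60}{-155751}\right)} = \sqrt{\left(- \frac{1}{6} + 117\right) - - \frac{22050291770}{25750468581}} = \sqrt{\frac{701}{6} + \left(\frac{141505}{165331} + \frac{65}{155751}\right)} = \sqrt{\frac{701}{6} + \frac{22050291770}{25750468581}} = \sqrt{\frac{6061126741967}{51500937162}} = \frac{\sqrt{312153707468960255277654}}{51500937162}$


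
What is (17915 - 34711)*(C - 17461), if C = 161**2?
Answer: -142094160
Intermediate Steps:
C = 25921
(17915 - 34711)*(C - 17461) = (17915 - 34711)*(25921 - 17461) = -16796*8460 = -142094160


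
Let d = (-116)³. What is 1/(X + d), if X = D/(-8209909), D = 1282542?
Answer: -139151/217200261034 ≈ -6.4066e-7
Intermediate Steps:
X = -21738/139151 (X = 1282542/(-8209909) = 1282542*(-1/8209909) = -21738/139151 ≈ -0.15622)
d = -1560896
1/(X + d) = 1/(-21738/139151 - 1560896) = 1/(-217200261034/139151) = -139151/217200261034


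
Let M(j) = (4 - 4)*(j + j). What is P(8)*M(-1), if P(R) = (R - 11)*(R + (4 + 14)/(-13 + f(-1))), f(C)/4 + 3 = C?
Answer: 0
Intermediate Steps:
f(C) = -12 + 4*C
M(j) = 0 (M(j) = 0*(2*j) = 0)
P(R) = (-11 + R)*(-18/29 + R) (P(R) = (R - 11)*(R + (4 + 14)/(-13 + (-12 + 4*(-1)))) = (-11 + R)*(R + 18/(-13 + (-12 - 4))) = (-11 + R)*(R + 18/(-13 - 16)) = (-11 + R)*(R + 18/(-29)) = (-11 + R)*(R + 18*(-1/29)) = (-11 + R)*(R - 18/29) = (-11 + R)*(-18/29 + R))
P(8)*M(-1) = (198/29 + 8**2 - 337/29*8)*0 = (198/29 + 64 - 2696/29)*0 = -642/29*0 = 0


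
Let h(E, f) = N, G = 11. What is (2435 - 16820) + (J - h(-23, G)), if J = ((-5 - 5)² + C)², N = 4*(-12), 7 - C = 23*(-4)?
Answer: 25264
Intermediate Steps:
C = 99 (C = 7 - 23*(-4) = 7 - 1*(-92) = 7 + 92 = 99)
N = -48
h(E, f) = -48
J = 39601 (J = ((-5 - 5)² + 99)² = ((-10)² + 99)² = (100 + 99)² = 199² = 39601)
(2435 - 16820) + (J - h(-23, G)) = (2435 - 16820) + (39601 - 1*(-48)) = -14385 + (39601 + 48) = -14385 + 39649 = 25264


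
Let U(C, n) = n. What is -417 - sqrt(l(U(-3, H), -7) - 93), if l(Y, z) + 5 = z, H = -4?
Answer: -417 - I*sqrt(105) ≈ -417.0 - 10.247*I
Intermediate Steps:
l(Y, z) = -5 + z
-417 - sqrt(l(U(-3, H), -7) - 93) = -417 - sqrt((-5 - 7) - 93) = -417 - sqrt(-12 - 93) = -417 - sqrt(-105) = -417 - I*sqrt(105)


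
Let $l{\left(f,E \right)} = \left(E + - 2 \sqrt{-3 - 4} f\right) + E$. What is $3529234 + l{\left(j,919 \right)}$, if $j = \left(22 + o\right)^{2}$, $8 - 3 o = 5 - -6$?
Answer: $3531072 - 882 i \sqrt{7} \approx 3.5311 \cdot 10^{6} - 2333.6 i$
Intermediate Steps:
$o = -1$ ($o = \frac{8}{3} - \frac{5 - -6}{3} = \frac{8}{3} - \frac{5 + 6}{3} = \frac{8}{3} - \frac{11}{3} = -1$)
$j = 441$ ($j = \left(22 - 1\right)^{2} = 21^{2} = 441$)
$l{\left(f,E \right)} = 2 E - 2 i f \sqrt{7}$ ($l{\left(f,E \right)} = \left(E + - 2 \sqrt{-7} f\right) + E = \left(E + - 2 i \sqrt{7} f\right) + E = \left(E - 2 i f \sqrt{7}\right) + E = 2 E - 2 i f \sqrt{7}$)
$3529234 + l{\left(j,919 \right)} = 3529234 + \left(2 \cdot 919 - 2 i 441 \sqrt{7}\right) = 3529234 + \left(1838 - 882 i \sqrt{7}\right) = 3531072 - 882 i \sqrt{7}$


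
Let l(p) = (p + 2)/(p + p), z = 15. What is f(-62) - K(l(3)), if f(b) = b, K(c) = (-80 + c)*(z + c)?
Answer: 42893/36 ≈ 1191.5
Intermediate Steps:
l(p) = (2 + p)/(2*p) (l(p) = (2 + p)/((2*p)) = (2 + p)*(1/(2*p)) = (2 + p)/(2*p))
K(c) = (-80 + c)*(15 + c)
f(-62) - K(l(3)) = -62 - (-1200 + ((½)*(2 + 3)/3)² - 65*(2 + 3)/(2*3)) = -62 - (-1200 + ((½)*(⅓)*5)² - 65*5/(2*3)) = -62 - (-1200 + (⅚)² - 65*⅚) = -62 - (-1200 + 25/36 - 325/6) = -62 - 1*(-45125/36) = -62 + 45125/36 = 42893/36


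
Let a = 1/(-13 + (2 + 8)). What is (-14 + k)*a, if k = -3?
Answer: 17/3 ≈ 5.6667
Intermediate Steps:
a = -⅓ (a = 1/(-13 + 10) = 1/(-3) = -⅓ ≈ -0.33333)
(-14 + k)*a = (-14 - 3)*(-⅓) = -17*(-⅓) = 17/3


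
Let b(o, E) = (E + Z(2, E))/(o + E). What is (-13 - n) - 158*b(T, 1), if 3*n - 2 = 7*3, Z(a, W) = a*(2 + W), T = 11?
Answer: -677/6 ≈ -112.83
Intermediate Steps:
b(o, E) = (4 + 3*E)/(E + o) (b(o, E) = (E + 2*(2 + E))/(o + E) = (E + (4 + 2*E))/(E + o) = (4 + 3*E)/(E + o))
n = 23/3 (n = ⅔ + (7*3)/3 = ⅔ + (⅓)*21 = ⅔ + 7 = 23/3 ≈ 7.6667)
(-13 - n) - 158*b(T, 1) = (-13 - 1*23/3) - 158*(4 + 3*1)/(1 + 11) = (-13 - 23/3) - 158*(4 + 3)/12 = -62/3 - 79*7/6 = -62/3 - 158*7/12 = -62/3 - 553/6 = -677/6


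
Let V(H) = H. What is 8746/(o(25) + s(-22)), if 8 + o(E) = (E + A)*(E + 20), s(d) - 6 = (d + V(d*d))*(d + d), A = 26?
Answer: -8746/18035 ≈ -0.48495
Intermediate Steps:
s(d) = 6 + 2*d*(d + d**2) (s(d) = 6 + (d + d*d)*(d + d) = 6 + (d + d**2)*(2*d) = 6 + 2*d*(d + d**2))
o(E) = -8 + (20 + E)*(26 + E) (o(E) = -8 + (E + 26)*(E + 20) = -8 + (26 + E)*(20 + E) = -8 + (20 + E)*(26 + E))
8746/(o(25) + s(-22)) = 8746/((512 + 25**2 + 46*25) + (6 + 2*(-22)**2 + 2*(-22)**3)) = 8746/((512 + 625 + 1150) + (6 + 2*484 + 2*(-10648))) = 8746/(2287 + (6 + 968 - 21296)) = 8746/(2287 - 20322) = 8746/(-18035) = 8746*(-1/18035) = -8746/18035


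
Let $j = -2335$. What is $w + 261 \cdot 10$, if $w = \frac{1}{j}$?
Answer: $\frac{6094349}{2335} \approx 2610.0$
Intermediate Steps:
$w = - \frac{1}{2335}$ ($w = \frac{1}{-2335} = - \frac{1}{2335} \approx -0.00042827$)
$w + 261 \cdot 10 = - \frac{1}{2335} + 261 \cdot 10 = - \frac{1}{2335} + 2610 = \frac{6094349}{2335}$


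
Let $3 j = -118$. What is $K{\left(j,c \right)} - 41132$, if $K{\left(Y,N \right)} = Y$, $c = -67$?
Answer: $- \frac{123514}{3} \approx -41171.0$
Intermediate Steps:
$j = - \frac{118}{3}$ ($j = \frac{1}{3} \left(-118\right) = - \frac{118}{3} \approx -39.333$)
$K{\left(j,c \right)} - 41132 = - \frac{118}{3} - 41132 = - \frac{123514}{3}$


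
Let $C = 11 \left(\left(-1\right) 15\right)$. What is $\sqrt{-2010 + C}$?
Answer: $5 i \sqrt{87} \approx 46.637 i$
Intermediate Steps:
$C = -165$ ($C = 11 \left(-15\right) = -165$)
$\sqrt{-2010 + C} = \sqrt{-2010 - 165} = \sqrt{-2175} = 5 i \sqrt{87}$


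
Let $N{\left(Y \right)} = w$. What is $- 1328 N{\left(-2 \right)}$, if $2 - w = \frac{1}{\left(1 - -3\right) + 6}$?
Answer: $- \frac{12616}{5} \approx -2523.2$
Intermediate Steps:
$w = \frac{19}{10}$ ($w = 2 - \frac{1}{\left(1 - -3\right) + 6} = 2 - \frac{1}{\left(1 + 3\right) + 6} = 2 - \frac{1}{4 + 6} = 2 - \frac{1}{10} = \frac{19}{10} \approx 1.9$)
$N{\left(Y \right)} = \frac{19}{10}$
$- 1328 N{\left(-2 \right)} = \left(-1328\right) \frac{19}{10} = - \frac{12616}{5}$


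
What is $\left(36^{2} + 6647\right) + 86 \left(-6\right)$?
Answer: $7427$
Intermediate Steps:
$\left(36^{2} + 6647\right) + 86 \left(-6\right) = \left(1296 + 6647\right) - 516 = 7943 - 516 = 7427$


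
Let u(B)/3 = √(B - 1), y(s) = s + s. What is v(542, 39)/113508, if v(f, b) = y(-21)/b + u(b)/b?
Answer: -7/737802 + √38/1475604 ≈ -5.3101e-6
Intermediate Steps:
y(s) = 2*s
u(B) = 3*√(-1 + B) (u(B) = 3*√(B - 1) = 3*√(-1 + B))
v(f, b) = -42/b + 3*√(-1 + b)/b (v(f, b) = (2*(-21))/b + (3*√(-1 + b))/b = -42/b + 3*√(-1 + b)/b)
v(542, 39)/113508 = (3*(-14 + √(-1 + 39))/39)/113508 = (3*(1/39)*(-14 + √38))*(1/113508) = (-14/13 + √38/13)*(1/113508) = -7/737802 + √38/1475604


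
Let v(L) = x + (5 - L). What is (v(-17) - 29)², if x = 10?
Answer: 9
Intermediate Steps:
v(L) = 15 - L (v(L) = 10 + (5 - L) = 15 - L)
(v(-17) - 29)² = ((15 - 1*(-17)) - 29)² = ((15 + 17) - 29)² = (32 - 29)² = 3² = 9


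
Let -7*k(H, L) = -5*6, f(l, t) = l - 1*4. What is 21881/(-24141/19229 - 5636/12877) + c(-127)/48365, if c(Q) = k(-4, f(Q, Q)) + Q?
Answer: -1834289494124194074/141935222995055 ≈ -12923.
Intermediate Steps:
f(l, t) = -4 + l (f(l, t) = l - 4 = -4 + l)
k(H, L) = 30/7 (k(H, L) = -(-5)*6/7 = -1/7*(-30) = 30/7)
c(Q) = 30/7 + Q
21881/(-24141/19229 - 5636/12877) + c(-127)/48365 = 21881/(-24141/19229 - 5636/12877) + (30/7 - 127)/48365 = 21881/(-24141*1/19229 - 5636*1/12877) - 859/7*1/48365 = 21881/(-24141/19229 - 5636/12877) - 859/338555 = 21881/(-419238301/247611833) - 859/338555 = 21881*(-247611833/419238301) - 859/338555 = -5417994517873/419238301 - 859/338555 = -1834289494124194074/141935222995055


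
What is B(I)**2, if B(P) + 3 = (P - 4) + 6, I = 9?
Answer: 64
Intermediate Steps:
B(P) = -1 + P (B(P) = -3 + ((P - 4) + 6) = -3 + ((-4 + P) + 6) = -3 + (2 + P) = -1 + P)
B(I)**2 = (-1 + 9)**2 = 8**2 = 64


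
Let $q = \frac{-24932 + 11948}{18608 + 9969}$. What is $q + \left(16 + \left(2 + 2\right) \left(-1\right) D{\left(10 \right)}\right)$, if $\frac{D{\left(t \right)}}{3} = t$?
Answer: $- \frac{2984992}{28577} \approx -104.45$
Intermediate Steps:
$D{\left(t \right)} = 3 t$
$q = - \frac{12984}{28577} \approx -0.45435$
$q + \left(16 + \left(2 + 2\right) \left(-1\right) D{\left(10 \right)}\right) = - \frac{12984}{28577} + \left(16 + \left(2 + 2\right) \left(-1\right) 3 \cdot 10\right) = - \frac{12984}{28577} + \left(16 + 4 \left(-1\right) 30\right) = - \frac{12984}{28577} + \left(16 - 120\right) = - \frac{12984}{28577} - 104 = - \frac{2984992}{28577}$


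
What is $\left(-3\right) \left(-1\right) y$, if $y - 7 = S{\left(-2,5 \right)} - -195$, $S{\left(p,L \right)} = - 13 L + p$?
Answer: $405$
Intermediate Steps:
$S{\left(p,L \right)} = p - 13 L$
$y = 135$ ($y = 7 - -128 = 7 + \left(\left(-2 - 65\right) + 195\right) = 7 + \left(-67 + 195\right) = 7 + 128 = 135$)
$\left(-3\right) \left(-1\right) y = \left(-3\right) \left(-1\right) 135 = 3 \cdot 135 = 405$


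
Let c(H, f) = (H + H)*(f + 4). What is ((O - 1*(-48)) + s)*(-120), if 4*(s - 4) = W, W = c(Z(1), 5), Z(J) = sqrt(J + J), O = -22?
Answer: -3600 - 540*sqrt(2) ≈ -4363.7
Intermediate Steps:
Z(J) = sqrt(2)*sqrt(J) (Z(J) = sqrt(2*J) = sqrt(2)*sqrt(J))
c(H, f) = 2*H*(4 + f) (c(H, f) = (2*H)*(4 + f) = 2*H*(4 + f))
W = 18*sqrt(2) (W = 2*(sqrt(2)*sqrt(1))*(4 + 5) = 2*(sqrt(2)*1)*9 = 2*sqrt(2)*9 = 18*sqrt(2) ≈ 25.456)
s = 4 + 9*sqrt(2)/2 (s = 4 + (18*sqrt(2))/4 = 4 + 9*sqrt(2)/2 ≈ 10.364)
((O - 1*(-48)) + s)*(-120) = ((-22 - 1*(-48)) + (4 + 9*sqrt(2)/2))*(-120) = ((-22 + 48) + (4 + 9*sqrt(2)/2))*(-120) = (26 + (4 + 9*sqrt(2)/2))*(-120) = (30 + 9*sqrt(2)/2)*(-120) = -3600 - 540*sqrt(2)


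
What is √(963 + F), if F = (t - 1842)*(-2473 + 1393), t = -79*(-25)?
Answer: 3*I*√15853 ≈ 377.73*I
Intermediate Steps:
t = 1975
F = -143640 (F = (1975 - 1842)*(-2473 + 1393) = 133*(-1080) = -143640)
√(963 + F) = √(963 - 143640) = √(-142677) = 3*I*√15853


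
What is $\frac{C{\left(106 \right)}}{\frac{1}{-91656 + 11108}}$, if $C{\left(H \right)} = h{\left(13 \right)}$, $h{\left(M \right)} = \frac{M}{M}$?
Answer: $-80548$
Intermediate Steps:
$h{\left(M \right)} = 1$
$C{\left(H \right)} = 1$
$\frac{C{\left(106 \right)}}{\frac{1}{-91656 + 11108}} = 1 \frac{1}{\frac{1}{-91656 + 11108}} = 1 \frac{1}{\frac{1}{-80548}} = 1 \frac{1}{- \frac{1}{80548}} = 1 \left(-80548\right) = -80548$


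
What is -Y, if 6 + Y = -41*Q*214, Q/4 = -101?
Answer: -3544690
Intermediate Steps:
Q = -404 (Q = 4*(-101) = -404)
Y = 3544690 (Y = -6 - 41*(-404)*214 = -6 + 16564*214 = -6 + 3544696 = 3544690)
-Y = -1*3544690 = -3544690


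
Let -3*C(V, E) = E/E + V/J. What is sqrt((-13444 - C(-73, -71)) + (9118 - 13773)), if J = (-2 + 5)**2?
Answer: I*sqrt(1466211)/9 ≈ 134.54*I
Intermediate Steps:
J = 9 (J = 3**2 = 9)
C(V, E) = -1/3 - V/27 (C(V, E) = -(E/E + V/9)/3 = -(1 + V*(1/9))/3 = -(1 + V/9)/3 = -1/3 - V/27)
sqrt((-13444 - C(-73, -71)) + (9118 - 13773)) = sqrt((-13444 - (-1/3 - 1/27*(-73))) + (9118 - 13773)) = sqrt((-13444 - (-1/3 + 73/27)) - 4655) = sqrt((-13444 - 1*64/27) - 4655) = sqrt((-13444 - 64/27) - 4655) = sqrt(-363052/27 - 4655) = sqrt(-488737/27) = I*sqrt(1466211)/9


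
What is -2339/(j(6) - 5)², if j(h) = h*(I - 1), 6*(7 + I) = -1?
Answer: -2339/2916 ≈ -0.80213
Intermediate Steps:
I = -43/6 (I = -7 + (⅙)*(-1) = -7 - ⅙ = -43/6 ≈ -7.1667)
j(h) = -49*h/6 (j(h) = h*(-43/6 - 1) = h*(-49/6) = -49*h/6)
-2339/(j(6) - 5)² = -2339/(-49/6*6 - 5)² = -2339/(-49 - 5)² = -2339/((-54)²) = -2339/2916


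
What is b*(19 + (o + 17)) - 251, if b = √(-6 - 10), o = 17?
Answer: -251 + 212*I ≈ -251.0 + 212.0*I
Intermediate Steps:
b = 4*I (b = √(-16) = 4*I ≈ 4.0*I)
b*(19 + (o + 17)) - 251 = (4*I)*(19 + (17 + 17)) - 251 = (4*I)*(19 + 34) - 251 = (4*I)*53 - 251 = 212*I - 251 = -251 + 212*I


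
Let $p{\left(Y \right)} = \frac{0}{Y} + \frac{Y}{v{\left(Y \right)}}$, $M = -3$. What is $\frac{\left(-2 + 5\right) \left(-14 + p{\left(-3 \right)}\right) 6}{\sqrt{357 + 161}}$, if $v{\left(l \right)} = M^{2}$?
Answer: $- \frac{129 \sqrt{518}}{259} \approx -11.336$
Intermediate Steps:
$v{\left(l \right)} = 9$ ($v{\left(l \right)} = \left(-3\right)^{2} = 9$)
$p{\left(Y \right)} = \frac{Y}{9}$ ($p{\left(Y \right)} = \frac{0}{Y} + \frac{Y}{9} = 0 + Y \frac{1}{9} = 0 + \frac{Y}{9} = \frac{Y}{9}$)
$\frac{\left(-2 + 5\right) \left(-14 + p{\left(-3 \right)}\right) 6}{\sqrt{357 + 161}} = \frac{\left(-2 + 5\right) \left(-14 + \frac{1}{9} \left(-3\right)\right) 6}{\sqrt{357 + 161}} = \frac{3 \left(-14 - \frac{1}{3}\right) 6}{\sqrt{518}} = 3 \left(- \frac{43}{3}\right) 6 \frac{\sqrt{518}}{518} = \left(-43\right) 6 \frac{\sqrt{518}}{518} = - 258 \frac{\sqrt{518}}{518} = - \frac{129 \sqrt{518}}{259}$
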